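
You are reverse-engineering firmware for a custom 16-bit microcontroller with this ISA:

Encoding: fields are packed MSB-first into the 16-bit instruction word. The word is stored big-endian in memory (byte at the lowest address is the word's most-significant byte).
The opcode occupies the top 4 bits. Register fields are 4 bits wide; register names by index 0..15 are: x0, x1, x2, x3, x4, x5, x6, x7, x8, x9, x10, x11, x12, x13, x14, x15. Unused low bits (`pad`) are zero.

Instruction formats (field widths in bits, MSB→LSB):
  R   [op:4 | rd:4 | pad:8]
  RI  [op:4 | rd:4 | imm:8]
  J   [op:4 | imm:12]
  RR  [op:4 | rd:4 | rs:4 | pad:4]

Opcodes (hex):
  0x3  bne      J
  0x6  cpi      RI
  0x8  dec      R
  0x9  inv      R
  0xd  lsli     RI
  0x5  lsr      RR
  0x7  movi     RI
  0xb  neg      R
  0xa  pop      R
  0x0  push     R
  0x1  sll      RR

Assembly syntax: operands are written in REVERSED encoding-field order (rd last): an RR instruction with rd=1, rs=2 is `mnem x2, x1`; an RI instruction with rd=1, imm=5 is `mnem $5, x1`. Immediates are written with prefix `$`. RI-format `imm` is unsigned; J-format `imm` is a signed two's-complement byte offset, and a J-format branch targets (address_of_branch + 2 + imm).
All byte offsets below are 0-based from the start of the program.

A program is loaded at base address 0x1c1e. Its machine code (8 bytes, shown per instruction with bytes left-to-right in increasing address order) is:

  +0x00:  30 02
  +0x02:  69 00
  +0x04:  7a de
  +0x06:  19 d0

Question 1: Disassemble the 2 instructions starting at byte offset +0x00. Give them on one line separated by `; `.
off 0x00: read 30 02 as big → 0x3002
  op=0x3002>>12=0x3 ⇒ bne (J)
  imm@[11:0]=0x2 ⇒ $2
off 0x02: read 69 00 as big → 0x6900
  op=0x6900>>12=0x6 ⇒ cpi (RI)
  rd@[11:8]=0x9 ⇒ x9
  imm@[7:0]=0x0 ⇒ $0

bne $2; cpi $0, x9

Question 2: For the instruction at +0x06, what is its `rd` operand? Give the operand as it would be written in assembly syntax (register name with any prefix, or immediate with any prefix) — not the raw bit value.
[06] 19 d0 → 0x19d0
  opcode bits[15:12]=0x1: sll/RR
  [11:8] rd=9 = x9
  [7:4] rs=13 = x13

x9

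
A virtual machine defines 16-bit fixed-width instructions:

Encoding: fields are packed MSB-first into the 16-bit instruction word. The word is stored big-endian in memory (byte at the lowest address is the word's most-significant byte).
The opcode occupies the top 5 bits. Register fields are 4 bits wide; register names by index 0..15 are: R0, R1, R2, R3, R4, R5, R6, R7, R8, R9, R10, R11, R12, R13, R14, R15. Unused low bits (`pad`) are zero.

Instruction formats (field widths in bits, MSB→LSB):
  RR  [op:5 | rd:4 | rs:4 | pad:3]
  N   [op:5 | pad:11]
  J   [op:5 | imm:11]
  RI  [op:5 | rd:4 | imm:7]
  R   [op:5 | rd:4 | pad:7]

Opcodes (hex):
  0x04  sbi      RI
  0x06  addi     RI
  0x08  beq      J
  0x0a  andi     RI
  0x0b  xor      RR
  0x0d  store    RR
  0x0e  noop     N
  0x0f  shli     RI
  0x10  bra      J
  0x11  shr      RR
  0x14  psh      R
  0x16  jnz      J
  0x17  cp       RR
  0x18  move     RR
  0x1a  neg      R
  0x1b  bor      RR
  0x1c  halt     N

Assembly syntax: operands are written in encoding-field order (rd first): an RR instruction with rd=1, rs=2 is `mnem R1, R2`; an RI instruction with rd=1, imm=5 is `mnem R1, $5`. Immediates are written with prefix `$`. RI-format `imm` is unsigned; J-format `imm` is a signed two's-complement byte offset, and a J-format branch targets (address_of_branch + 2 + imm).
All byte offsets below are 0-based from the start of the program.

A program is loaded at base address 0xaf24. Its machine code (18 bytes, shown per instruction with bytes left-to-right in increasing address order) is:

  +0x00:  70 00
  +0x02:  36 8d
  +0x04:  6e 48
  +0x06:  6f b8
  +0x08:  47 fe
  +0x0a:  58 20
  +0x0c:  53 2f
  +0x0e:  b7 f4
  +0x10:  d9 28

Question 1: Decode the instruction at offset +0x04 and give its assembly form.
store R12, R9

@+04  big-endian(6e 48) = 0x6e48
  op=0x6e48>>11=0xd ⇒ store (RR)
  [10:7] rd=12 = R12
  [6:3] rs=9 = R9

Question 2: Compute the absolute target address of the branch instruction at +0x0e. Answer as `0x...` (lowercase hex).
off 0x0e: read b7 f4 as big → 0xb7f4
  opcode bits[15:11]=0x16: jnz/J
  imm: (w>>0)&0x7ff=0x7f4 (s11→-12) → $-12
  target = base 0xaf24 + off 0x0e + 2 + imm -12 = 0xaf28

0xaf28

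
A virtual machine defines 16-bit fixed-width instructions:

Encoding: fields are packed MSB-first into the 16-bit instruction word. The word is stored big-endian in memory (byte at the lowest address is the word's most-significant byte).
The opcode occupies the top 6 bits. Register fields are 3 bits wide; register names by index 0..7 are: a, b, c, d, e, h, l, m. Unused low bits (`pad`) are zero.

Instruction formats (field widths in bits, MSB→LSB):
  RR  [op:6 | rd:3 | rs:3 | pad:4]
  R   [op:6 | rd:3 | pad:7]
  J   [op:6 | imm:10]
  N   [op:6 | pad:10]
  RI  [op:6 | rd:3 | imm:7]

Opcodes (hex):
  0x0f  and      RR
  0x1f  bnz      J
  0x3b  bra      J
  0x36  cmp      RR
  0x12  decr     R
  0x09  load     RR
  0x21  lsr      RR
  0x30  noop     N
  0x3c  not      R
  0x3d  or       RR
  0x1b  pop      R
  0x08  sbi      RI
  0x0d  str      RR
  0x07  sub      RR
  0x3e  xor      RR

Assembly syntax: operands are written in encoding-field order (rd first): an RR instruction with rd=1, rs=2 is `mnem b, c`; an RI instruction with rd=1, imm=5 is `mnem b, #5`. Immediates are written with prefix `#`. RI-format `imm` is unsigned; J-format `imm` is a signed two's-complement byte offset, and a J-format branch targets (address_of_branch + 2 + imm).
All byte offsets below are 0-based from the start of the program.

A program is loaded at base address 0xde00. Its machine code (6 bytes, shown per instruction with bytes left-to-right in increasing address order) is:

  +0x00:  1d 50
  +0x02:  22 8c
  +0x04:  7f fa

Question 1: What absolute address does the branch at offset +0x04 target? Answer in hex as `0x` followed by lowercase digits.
0xde00

off 0x04: read 7f fa as big → 0x7ffa
  top 6b → 0x1f → bnz [J]
  imm@[9:0]=0x3fa (s10→-6) ⇒ #-6
  target = base 0xde00 + off 0x04 + 2 + imm -6 = 0xde00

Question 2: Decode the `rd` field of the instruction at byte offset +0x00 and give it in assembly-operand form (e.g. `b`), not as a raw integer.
c

@+00  big-endian(1d 50) = 0x1d50
  op=0x1d50>>10=0x7 ⇒ sub (RR)
  [9:7] rd=2 = c
  [6:4] rs=5 = h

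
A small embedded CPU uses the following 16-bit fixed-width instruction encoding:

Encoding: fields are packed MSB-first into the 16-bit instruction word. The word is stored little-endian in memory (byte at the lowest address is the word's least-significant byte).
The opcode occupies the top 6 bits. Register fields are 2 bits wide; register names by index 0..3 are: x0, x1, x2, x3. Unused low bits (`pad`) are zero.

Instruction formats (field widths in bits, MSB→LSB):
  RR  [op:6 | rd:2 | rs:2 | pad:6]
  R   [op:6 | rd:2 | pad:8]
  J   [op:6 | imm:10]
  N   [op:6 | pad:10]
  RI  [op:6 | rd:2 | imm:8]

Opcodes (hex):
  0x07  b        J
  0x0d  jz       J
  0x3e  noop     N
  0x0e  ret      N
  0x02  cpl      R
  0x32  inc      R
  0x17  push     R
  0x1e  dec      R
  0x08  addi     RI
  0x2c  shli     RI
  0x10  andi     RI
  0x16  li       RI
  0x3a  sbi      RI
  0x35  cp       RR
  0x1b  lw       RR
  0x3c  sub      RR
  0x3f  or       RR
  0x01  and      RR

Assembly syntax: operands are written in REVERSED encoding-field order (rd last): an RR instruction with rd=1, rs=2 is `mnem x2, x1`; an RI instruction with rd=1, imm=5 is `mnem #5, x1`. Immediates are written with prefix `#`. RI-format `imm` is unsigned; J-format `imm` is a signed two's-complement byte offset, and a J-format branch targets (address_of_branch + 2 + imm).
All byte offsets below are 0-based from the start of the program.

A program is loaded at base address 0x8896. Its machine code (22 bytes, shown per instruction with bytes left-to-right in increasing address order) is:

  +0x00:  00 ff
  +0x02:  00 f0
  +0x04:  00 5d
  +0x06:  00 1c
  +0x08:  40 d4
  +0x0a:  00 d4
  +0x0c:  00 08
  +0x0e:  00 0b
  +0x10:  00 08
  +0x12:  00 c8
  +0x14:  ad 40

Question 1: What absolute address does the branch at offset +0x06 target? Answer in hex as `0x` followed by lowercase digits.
off 0x06: read 00 1c as little → 0x1c00
  op=0x1c00>>10=0x7 ⇒ b (J)
  [9:0] imm=0 = #0
  target = base 0x8896 + off 0x06 + 2 + imm 0 = 0x889e

0x889e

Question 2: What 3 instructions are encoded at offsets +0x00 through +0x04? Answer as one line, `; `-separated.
or x0, x3; sub x0, x0; push x1

off 0x00: read 00 ff as little → 0xff00
  top 6b → 0x3f → or [RR]
  rd@[9:8]=0x3 ⇒ x3
  rs@[7:6]=0x0 ⇒ x0
off 0x02: read 00 f0 as little → 0xf000
  top 6b → 0x3c → sub [RR]
  rd@[9:8]=0x0 ⇒ x0
  rs@[7:6]=0x0 ⇒ x0
off 0x04: read 00 5d as little → 0x5d00
  top 6b → 0x17 → push [R]
  rd@[9:8]=0x1 ⇒ x1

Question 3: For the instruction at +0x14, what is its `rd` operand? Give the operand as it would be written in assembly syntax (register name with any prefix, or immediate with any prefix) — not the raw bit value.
x0

[14] ad 40 → 0x40ad
  op=0x40ad>>10=0x10 ⇒ andi (RI)
  rd@[9:8]=0x0 ⇒ x0
  imm@[7:0]=0xad ⇒ #173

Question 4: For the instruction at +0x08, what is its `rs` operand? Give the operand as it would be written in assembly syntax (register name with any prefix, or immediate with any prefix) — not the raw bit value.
+0x08: 40 d4 ⇒ word 0xd440 (little)
  op=0xd440>>10=0x35 ⇒ cp (RR)
  [9:8] rd=0 = x0
  [7:6] rs=1 = x1

x1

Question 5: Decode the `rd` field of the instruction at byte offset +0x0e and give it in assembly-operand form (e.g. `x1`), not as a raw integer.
+0x0e: 00 0b ⇒ word 0x0b00 (little)
  op=0x0b00>>10=0x2 ⇒ cpl (R)
  [9:8] rd=3 = x3

x3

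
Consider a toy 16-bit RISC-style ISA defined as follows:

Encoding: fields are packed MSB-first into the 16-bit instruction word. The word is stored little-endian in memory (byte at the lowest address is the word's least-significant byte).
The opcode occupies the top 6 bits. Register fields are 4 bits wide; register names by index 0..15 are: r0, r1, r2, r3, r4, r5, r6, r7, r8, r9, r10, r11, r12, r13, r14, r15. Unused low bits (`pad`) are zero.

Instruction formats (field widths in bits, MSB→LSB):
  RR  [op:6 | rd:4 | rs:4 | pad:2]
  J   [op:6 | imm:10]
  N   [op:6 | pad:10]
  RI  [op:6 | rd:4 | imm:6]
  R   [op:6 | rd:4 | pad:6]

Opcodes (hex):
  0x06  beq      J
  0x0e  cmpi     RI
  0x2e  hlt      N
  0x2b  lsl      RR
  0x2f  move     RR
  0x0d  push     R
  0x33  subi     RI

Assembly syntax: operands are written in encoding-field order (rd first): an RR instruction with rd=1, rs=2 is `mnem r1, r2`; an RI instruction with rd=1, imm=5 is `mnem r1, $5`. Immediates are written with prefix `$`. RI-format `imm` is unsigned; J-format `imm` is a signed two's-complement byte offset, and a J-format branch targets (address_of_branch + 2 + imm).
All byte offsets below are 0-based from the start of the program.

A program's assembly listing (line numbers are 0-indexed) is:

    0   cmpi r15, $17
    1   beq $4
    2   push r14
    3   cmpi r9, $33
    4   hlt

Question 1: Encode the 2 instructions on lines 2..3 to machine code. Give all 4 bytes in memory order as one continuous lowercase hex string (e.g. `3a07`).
L2: push op=0xd:6|rd=14:4|pad=0:6 ⇒ 0x3780 ⇒ little 80 37
L3: cmpi op=0xe:6|rd=9:4|imm=33:6 ⇒ 0x3a61 ⇒ little 61 3a

8037613a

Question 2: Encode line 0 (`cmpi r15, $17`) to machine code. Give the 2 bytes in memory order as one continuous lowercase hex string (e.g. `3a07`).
line 0 (cmpi): pack op=0xe:6|rd=15:4|imm=17:6 = 0x3bd1; little→ d1 3b

d13b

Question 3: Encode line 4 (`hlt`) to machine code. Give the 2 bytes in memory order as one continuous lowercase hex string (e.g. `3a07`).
L4: hlt op=0x2e:6|pad=0:10 ⇒ 0xb800 ⇒ little 00 b8

00b8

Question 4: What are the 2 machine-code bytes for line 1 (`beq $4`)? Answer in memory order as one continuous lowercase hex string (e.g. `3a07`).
1. beq fields op=0x6:6|imm=4:10 → word 1804h → 04 18

0418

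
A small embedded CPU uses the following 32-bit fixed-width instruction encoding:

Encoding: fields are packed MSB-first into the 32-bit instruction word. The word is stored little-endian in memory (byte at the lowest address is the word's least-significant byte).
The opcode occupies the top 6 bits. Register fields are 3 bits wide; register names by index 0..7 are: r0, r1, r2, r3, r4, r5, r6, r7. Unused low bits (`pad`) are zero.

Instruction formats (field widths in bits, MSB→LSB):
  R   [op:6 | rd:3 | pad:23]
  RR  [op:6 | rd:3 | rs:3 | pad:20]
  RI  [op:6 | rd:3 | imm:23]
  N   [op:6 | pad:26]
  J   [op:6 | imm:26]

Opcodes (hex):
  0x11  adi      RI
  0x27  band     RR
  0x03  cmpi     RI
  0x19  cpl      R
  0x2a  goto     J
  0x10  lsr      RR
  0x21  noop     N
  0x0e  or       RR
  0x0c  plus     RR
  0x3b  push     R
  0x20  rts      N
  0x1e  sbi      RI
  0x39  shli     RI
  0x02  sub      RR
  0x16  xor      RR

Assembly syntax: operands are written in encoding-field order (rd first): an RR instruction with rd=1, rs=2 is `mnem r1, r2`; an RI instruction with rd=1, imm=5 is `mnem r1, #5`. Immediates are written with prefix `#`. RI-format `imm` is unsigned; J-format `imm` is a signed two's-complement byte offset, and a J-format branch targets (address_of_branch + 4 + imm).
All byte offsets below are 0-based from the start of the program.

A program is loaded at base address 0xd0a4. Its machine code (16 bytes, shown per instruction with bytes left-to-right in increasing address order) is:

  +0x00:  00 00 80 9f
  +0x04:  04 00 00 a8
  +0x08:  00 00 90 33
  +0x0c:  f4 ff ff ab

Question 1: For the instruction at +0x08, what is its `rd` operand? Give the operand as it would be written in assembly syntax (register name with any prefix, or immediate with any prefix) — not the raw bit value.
r7

off 0x08: read 00 00 90 33 as little → 0x33900000
  op=0x33900000>>26=0xc ⇒ plus (RR)
  rd@[25:23]=0x7 ⇒ r7
  rs@[22:20]=0x1 ⇒ r1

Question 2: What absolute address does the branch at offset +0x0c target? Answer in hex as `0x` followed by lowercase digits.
0xd0a8

off 0x0c: read f4 ff ff ab as little → 0xabfffff4
  opcode bits[31:26]=0x2a: goto/J
  imm@[25:0]=0x3fffff4 (s26→-12) ⇒ #-12
  target = base 0xd0a4 + off 0x0c + 4 + imm -12 = 0xd0a8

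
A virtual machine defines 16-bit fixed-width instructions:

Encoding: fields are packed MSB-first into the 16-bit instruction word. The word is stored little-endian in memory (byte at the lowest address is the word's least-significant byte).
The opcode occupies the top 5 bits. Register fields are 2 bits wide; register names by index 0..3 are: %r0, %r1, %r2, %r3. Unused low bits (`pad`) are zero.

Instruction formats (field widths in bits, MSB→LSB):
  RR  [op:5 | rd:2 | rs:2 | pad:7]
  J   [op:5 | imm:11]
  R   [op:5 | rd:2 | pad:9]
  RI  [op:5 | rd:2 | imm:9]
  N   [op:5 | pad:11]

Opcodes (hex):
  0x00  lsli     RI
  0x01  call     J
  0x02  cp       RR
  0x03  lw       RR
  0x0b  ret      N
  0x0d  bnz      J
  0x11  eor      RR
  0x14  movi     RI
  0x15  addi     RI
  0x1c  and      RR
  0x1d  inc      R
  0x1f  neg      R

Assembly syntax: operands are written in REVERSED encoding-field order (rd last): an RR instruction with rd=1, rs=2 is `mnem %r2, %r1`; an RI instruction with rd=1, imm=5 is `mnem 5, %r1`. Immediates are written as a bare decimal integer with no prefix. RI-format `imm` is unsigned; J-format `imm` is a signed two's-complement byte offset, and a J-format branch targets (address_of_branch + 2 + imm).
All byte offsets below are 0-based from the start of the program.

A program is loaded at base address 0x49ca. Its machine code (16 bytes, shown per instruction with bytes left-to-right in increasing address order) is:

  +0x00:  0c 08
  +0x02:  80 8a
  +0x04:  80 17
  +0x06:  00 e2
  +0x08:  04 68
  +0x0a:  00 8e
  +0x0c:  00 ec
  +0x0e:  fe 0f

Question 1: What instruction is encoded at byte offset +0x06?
and %r0, %r1

+0x06: 00 e2 ⇒ word 0xe200 (little)
  op=0xe200>>11=0x1c ⇒ and (RR)
  rd@[10:9]=0x1 ⇒ %r1
  rs@[8:7]=0x0 ⇒ %r0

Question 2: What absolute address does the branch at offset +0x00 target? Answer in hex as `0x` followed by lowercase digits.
off 0x00: read 0c 08 as little → 0x080c
  op=0x080c>>11=0x1 ⇒ call (J)
  [10:0] imm=12 = 12
  target = base 0x49ca + off 0x00 + 2 + imm 12 = 0x49d8

0x49d8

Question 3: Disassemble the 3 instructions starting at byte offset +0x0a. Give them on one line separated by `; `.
off 0x0a: read 00 8e as little → 0x8e00
  op=0x8e00>>11=0x11 ⇒ eor (RR)
  [10:9] rd=3 = %r3
  [8:7] rs=0 = %r0
off 0x0c: read 00 ec as little → 0xec00
  op=0xec00>>11=0x1d ⇒ inc (R)
  [10:9] rd=2 = %r2
off 0x0e: read fe 0f as little → 0x0ffe
  op=0x0ffe>>11=0x1 ⇒ call (J)
  [10:0] imm=2046 (s11→-2) = -2

eor %r0, %r3; inc %r2; call -2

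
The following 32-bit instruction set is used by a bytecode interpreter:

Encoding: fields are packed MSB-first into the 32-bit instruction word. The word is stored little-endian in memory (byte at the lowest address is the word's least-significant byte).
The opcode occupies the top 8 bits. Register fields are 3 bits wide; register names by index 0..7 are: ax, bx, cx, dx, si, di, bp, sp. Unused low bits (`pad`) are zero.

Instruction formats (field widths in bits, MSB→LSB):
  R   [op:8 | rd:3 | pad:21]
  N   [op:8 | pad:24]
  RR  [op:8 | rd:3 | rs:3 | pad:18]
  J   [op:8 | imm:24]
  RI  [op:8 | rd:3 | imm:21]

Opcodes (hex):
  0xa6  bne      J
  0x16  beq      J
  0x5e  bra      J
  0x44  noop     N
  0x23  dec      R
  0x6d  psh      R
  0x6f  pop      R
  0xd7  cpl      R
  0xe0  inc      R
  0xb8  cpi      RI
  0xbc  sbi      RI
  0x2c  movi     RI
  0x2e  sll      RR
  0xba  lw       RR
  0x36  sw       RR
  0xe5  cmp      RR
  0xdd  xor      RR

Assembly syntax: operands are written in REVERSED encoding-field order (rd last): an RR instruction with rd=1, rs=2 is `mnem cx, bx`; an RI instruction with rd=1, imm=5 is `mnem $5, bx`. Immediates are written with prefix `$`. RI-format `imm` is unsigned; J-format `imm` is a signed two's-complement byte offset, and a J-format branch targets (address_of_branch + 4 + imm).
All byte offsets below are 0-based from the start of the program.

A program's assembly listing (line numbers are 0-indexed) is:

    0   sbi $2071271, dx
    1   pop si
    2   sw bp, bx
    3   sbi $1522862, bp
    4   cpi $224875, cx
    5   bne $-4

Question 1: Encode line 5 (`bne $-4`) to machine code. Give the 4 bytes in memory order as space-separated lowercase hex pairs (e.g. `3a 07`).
L5: bne op=0xa6:8|imm=-4:24 ⇒ 0xa6fffffc ⇒ little fc ff ff a6

fc ff ff a6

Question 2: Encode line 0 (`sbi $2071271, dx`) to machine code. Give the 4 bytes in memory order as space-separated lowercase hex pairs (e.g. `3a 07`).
line 0 (sbi): pack op=0xbc:8|rd=3:3|imm=2071271:21 = 0xbc7f9ae7; little→ e7 9a 7f bc

e7 9a 7f bc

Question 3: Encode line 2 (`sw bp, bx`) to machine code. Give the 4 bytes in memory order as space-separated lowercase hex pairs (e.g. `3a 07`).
2. sw fields op=0x36:8|rd=1:3|rs=6:3|pad=0:18 → word 36380000h → 00 00 38 36

00 00 38 36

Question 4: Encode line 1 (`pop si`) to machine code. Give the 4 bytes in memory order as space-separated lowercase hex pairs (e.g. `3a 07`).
00 00 80 6f

line 1 (pop): pack op=0x6f:8|rd=4:3|pad=0:21 = 0x6f800000; little→ 00 00 80 6f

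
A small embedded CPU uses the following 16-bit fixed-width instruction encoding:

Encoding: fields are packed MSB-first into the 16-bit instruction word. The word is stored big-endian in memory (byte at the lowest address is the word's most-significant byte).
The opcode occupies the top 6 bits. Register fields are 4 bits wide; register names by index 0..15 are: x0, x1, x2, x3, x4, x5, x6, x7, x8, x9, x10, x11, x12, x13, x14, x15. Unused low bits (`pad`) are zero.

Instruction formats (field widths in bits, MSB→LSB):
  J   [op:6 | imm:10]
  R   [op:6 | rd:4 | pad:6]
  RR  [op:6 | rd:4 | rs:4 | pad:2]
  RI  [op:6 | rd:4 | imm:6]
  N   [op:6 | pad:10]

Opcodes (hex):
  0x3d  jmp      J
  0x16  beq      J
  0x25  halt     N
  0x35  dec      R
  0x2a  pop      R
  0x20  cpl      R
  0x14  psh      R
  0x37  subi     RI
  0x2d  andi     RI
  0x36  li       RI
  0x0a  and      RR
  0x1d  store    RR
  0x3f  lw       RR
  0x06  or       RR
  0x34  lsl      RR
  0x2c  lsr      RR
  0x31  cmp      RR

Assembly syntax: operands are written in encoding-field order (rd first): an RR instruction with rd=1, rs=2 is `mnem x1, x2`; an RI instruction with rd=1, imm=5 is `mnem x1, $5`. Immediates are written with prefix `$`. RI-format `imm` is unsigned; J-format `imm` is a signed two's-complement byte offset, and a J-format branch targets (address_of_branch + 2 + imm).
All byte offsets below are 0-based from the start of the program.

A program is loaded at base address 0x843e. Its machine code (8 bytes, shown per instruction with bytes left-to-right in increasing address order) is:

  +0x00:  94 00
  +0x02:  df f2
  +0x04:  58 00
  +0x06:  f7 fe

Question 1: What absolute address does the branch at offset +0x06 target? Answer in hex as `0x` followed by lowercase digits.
0x8444

@+06  big-endian(f7 fe) = 0xf7fe
  top 6b → 0x3d → jmp [J]
  imm@[9:0]=0x3fe (s10→-2) ⇒ $-2
  target = base 0x843e + off 0x06 + 2 + imm -2 = 0x8444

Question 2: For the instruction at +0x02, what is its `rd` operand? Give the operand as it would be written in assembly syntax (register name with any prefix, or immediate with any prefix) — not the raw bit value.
+0x02: df f2 ⇒ word 0xdff2 (big)
  op=0xdff2>>10=0x37 ⇒ subi (RI)
  rd@[9:6]=0xf ⇒ x15
  imm@[5:0]=0x32 ⇒ $50

x15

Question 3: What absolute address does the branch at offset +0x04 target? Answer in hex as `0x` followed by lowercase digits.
@+04  big-endian(58 00) = 0x5800
  top 6b → 0x16 → beq [J]
  imm: (w>>0)&0x3ff=0x0 → $0
  target = base 0x843e + off 0x04 + 2 + imm 0 = 0x8444

0x8444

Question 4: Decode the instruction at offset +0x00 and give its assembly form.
halt

+0x00: 94 00 ⇒ word 0x9400 (big)
  op=0x9400>>10=0x25 ⇒ halt (N)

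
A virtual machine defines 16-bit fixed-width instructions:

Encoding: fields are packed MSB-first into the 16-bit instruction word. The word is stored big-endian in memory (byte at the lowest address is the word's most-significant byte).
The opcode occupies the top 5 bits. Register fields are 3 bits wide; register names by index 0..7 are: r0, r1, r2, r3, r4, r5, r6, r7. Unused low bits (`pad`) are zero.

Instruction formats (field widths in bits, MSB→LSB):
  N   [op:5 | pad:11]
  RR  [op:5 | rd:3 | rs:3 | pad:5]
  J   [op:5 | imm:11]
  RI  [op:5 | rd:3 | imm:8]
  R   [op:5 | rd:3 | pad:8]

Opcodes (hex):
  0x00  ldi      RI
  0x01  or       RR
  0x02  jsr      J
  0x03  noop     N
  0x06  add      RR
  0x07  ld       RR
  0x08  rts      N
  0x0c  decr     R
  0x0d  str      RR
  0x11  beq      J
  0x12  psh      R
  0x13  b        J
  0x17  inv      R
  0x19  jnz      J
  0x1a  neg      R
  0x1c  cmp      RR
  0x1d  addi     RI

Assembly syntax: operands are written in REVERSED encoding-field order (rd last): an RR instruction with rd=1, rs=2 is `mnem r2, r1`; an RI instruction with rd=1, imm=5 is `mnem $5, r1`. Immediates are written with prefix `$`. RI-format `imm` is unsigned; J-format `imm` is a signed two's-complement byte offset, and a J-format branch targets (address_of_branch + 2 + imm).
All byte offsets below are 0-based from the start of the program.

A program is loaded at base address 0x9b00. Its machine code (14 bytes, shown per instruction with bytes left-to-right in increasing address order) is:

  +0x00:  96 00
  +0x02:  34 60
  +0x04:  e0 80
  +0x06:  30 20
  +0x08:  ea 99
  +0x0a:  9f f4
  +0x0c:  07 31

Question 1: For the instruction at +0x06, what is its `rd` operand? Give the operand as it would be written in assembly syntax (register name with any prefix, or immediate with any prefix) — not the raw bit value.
r0

[06] 30 20 → 0x3020
  top 5b → 0x6 → add [RR]
  rd: (w>>8)&0x7=0x0 → r0
  rs: (w>>5)&0x7=0x1 → r1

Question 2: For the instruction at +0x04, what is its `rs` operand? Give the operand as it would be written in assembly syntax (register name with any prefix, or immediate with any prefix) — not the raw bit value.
[04] e0 80 → 0xe080
  op=0xe080>>11=0x1c ⇒ cmp (RR)
  rd: (w>>8)&0x7=0x0 → r0
  rs: (w>>5)&0x7=0x4 → r4

r4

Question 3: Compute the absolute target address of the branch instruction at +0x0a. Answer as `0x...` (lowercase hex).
off 0x0a: read 9f f4 as big → 0x9ff4
  opcode bits[15:11]=0x13: b/J
  imm: (w>>0)&0x7ff=0x7f4 (s11→-12) → $-12
  target = base 0x9b00 + off 0x0a + 2 + imm -12 = 0x9b00

0x9b00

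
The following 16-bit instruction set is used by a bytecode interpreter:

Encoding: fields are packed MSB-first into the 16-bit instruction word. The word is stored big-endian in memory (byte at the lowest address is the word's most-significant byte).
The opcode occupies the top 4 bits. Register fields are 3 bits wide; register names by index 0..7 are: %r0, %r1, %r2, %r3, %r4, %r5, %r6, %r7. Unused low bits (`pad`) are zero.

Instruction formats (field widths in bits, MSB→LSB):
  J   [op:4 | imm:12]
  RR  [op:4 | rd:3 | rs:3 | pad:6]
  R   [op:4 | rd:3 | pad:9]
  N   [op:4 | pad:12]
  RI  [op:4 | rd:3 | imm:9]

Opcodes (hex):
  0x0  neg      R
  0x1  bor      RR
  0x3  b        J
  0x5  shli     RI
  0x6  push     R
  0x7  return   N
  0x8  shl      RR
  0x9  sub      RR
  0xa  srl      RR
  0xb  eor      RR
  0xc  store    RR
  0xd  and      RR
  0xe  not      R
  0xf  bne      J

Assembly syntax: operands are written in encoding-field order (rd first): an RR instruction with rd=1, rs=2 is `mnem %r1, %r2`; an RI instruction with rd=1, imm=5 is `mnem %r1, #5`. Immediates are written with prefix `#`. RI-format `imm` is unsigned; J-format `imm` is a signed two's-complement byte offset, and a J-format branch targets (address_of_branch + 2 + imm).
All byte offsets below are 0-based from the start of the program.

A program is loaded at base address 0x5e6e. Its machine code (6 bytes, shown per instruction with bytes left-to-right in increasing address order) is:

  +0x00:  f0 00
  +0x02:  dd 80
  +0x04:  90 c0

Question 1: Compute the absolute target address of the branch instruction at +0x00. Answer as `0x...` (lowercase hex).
off 0x00: read f0 00 as big → 0xf000
  top 4b → 0xf → bne [J]
  [11:0] imm=0 = #0
  target = base 0x5e6e + off 0x00 + 2 + imm 0 = 0x5e70

0x5e70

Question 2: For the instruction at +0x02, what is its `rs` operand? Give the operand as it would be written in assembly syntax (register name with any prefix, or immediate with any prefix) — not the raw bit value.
%r6

+0x02: dd 80 ⇒ word 0xdd80 (big)
  opcode bits[15:12]=0xd: and/RR
  [11:9] rd=6 = %r6
  [8:6] rs=6 = %r6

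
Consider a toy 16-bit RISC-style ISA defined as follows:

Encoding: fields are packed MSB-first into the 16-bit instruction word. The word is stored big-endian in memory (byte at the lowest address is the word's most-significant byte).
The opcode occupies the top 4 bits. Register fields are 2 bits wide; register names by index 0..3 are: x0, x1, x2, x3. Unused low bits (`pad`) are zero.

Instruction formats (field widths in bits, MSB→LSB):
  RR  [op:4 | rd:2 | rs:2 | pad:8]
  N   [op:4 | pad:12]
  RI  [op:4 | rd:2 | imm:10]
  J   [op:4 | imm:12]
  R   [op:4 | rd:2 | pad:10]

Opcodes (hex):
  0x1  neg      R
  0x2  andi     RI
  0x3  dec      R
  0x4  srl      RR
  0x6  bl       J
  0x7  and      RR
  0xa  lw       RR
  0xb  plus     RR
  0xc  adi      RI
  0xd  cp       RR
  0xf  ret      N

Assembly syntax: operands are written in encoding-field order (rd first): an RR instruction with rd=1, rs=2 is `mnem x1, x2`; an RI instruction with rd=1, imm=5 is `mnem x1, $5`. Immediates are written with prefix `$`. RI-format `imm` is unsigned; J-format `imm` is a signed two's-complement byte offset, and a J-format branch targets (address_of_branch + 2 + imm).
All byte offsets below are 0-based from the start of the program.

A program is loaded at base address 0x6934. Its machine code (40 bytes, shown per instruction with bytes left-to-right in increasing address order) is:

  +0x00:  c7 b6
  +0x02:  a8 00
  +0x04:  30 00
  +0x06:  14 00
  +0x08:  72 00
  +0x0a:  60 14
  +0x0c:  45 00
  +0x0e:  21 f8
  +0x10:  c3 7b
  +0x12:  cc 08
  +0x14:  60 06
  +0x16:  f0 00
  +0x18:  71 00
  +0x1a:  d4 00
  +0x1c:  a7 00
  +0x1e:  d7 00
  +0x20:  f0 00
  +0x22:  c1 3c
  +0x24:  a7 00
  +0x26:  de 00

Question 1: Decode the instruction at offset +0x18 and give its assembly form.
and x0, x1

off 0x18: read 71 00 as big → 0x7100
  top 4b → 0x7 → and [RR]
  rd: (w>>10)&0x3=0x0 → x0
  rs: (w>>8)&0x3=0x1 → x1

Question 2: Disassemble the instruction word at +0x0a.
@+0a  big-endian(60 14) = 0x6014
  op=0x6014>>12=0x6 ⇒ bl (J)
  imm@[11:0]=0x14 ⇒ $20

bl $20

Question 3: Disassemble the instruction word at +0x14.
@+14  big-endian(60 06) = 0x6006
  top 4b → 0x6 → bl [J]
  imm@[11:0]=0x6 ⇒ $6

bl $6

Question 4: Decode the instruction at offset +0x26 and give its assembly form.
[26] de 00 → 0xde00
  op=0xde00>>12=0xd ⇒ cp (RR)
  rd: (w>>10)&0x3=0x3 → x3
  rs: (w>>8)&0x3=0x2 → x2

cp x3, x2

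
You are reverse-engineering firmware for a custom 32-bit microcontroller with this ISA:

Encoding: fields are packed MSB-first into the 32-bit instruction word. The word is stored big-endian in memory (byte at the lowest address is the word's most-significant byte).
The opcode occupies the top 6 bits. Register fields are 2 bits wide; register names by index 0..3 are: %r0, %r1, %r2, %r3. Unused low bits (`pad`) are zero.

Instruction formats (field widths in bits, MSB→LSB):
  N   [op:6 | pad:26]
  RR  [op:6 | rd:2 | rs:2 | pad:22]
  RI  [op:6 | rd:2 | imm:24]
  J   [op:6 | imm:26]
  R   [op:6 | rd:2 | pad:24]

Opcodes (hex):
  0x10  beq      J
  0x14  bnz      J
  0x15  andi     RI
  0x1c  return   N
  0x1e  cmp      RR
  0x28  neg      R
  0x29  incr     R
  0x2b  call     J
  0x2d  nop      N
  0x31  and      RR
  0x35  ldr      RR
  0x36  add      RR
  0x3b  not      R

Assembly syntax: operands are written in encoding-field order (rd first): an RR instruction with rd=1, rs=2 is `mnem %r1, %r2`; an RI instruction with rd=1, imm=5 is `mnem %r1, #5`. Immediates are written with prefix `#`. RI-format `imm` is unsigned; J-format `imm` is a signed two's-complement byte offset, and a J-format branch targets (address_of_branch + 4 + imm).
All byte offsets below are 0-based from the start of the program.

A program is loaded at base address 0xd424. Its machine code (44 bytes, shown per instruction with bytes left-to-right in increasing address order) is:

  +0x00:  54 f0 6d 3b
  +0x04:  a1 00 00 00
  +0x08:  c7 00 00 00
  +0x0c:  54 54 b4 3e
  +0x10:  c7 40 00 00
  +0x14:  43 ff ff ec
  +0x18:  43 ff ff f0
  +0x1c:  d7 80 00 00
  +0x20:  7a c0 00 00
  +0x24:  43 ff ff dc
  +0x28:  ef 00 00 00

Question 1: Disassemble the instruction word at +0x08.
@+08  big-endian(c7 00 00 00) = 0xc7000000
  opcode bits[31:26]=0x31: and/RR
  [25:24] rd=3 = %r3
  [23:22] rs=0 = %r0

and %r3, %r0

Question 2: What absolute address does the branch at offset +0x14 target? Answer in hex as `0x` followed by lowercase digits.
0xd428

off 0x14: read 43 ff ff ec as big → 0x43ffffec
  op=0x43ffffec>>26=0x10 ⇒ beq (J)
  imm: (w>>0)&0x3ffffff=0x3ffffec (s26→-20) → #-20
  target = base 0xd424 + off 0x14 + 4 + imm -20 = 0xd428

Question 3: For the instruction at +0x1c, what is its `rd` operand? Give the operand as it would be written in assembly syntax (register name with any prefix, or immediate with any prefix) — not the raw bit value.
%r3

[1c] d7 80 00 00 → 0xd7800000
  opcode bits[31:26]=0x35: ldr/RR
  rd: (w>>24)&0x3=0x3 → %r3
  rs: (w>>22)&0x3=0x2 → %r2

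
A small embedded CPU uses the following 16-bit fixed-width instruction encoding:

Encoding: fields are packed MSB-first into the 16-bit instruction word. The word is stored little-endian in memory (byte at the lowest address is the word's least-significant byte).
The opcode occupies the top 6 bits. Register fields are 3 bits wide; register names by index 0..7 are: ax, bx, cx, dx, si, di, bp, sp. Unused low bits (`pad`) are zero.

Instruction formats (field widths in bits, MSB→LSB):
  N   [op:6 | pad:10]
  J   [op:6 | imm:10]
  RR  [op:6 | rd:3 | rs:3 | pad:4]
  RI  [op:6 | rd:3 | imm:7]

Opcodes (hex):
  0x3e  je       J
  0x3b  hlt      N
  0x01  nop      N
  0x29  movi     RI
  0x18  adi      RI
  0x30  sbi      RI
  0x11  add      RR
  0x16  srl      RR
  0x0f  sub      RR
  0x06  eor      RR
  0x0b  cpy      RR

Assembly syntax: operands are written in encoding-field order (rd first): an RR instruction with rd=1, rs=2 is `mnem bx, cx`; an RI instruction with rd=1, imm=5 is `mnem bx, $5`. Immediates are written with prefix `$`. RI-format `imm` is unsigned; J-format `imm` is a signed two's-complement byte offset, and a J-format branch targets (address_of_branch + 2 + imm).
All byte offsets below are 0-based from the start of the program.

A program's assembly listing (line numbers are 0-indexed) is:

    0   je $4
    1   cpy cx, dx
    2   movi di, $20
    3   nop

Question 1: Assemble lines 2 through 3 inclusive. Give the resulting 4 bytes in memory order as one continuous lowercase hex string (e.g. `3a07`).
line 2 (movi): pack op=0x29:6|rd=5:3|imm=20:7 = 0xa694; little→ 94 a6
line 3 (nop): pack op=0x1:6|pad=0:10 = 0x0400; little→ 00 04

94a60004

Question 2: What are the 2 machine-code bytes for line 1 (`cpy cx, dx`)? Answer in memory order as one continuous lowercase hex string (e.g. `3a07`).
L1: cpy op=0xb:6|rd=2:3|rs=3:3|pad=0:4 ⇒ 0x2d30 ⇒ little 30 2d

302d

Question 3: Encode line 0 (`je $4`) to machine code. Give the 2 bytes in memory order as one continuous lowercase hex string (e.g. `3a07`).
0. je fields op=0x3e:6|imm=4:10 → word f804h → 04 f8

04f8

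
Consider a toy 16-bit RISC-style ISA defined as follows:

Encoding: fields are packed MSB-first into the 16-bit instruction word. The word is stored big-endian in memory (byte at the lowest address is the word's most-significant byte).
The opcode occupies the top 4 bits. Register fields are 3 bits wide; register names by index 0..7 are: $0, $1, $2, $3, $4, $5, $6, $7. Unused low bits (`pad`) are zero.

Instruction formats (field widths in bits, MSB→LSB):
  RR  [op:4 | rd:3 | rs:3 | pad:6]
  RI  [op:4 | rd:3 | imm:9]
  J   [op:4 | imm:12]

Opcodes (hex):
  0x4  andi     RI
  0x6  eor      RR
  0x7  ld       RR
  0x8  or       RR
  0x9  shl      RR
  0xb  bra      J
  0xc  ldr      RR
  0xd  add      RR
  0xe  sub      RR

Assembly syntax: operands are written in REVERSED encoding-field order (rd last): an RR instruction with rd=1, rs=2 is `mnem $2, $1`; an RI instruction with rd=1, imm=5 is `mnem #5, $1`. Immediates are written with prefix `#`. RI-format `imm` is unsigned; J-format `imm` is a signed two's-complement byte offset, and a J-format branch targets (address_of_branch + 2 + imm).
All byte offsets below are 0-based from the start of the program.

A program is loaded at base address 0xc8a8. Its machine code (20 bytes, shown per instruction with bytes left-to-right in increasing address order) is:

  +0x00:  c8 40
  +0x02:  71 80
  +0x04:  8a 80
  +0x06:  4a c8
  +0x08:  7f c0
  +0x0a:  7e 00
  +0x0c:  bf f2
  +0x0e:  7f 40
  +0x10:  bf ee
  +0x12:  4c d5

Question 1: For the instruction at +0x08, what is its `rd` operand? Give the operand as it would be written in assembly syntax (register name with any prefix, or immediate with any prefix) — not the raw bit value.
+0x08: 7f c0 ⇒ word 0x7fc0 (big)
  top 4b → 0x7 → ld [RR]
  [11:9] rd=7 = $7
  [8:6] rs=7 = $7

$7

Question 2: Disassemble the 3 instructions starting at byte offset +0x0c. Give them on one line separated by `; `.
+0x0c: bf f2 ⇒ word 0xbff2 (big)
  op=0xbff2>>12=0xb ⇒ bra (J)
  imm@[11:0]=0xff2 (s12→-14) ⇒ #-14
+0x0e: 7f 40 ⇒ word 0x7f40 (big)
  op=0x7f40>>12=0x7 ⇒ ld (RR)
  rd@[11:9]=0x7 ⇒ $7
  rs@[8:6]=0x5 ⇒ $5
+0x10: bf ee ⇒ word 0xbfee (big)
  op=0xbfee>>12=0xb ⇒ bra (J)
  imm@[11:0]=0xfee (s12→-18) ⇒ #-18

bra #-14; ld $5, $7; bra #-18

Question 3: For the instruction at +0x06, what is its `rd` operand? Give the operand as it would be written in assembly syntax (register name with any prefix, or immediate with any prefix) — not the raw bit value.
[06] 4a c8 → 0x4ac8
  opcode bits[15:12]=0x4: andi/RI
  rd@[11:9]=0x5 ⇒ $5
  imm@[8:0]=0xc8 ⇒ #200

$5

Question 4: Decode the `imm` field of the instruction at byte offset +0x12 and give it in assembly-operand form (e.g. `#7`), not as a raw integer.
+0x12: 4c d5 ⇒ word 0x4cd5 (big)
  top 4b → 0x4 → andi [RI]
  [11:9] rd=6 = $6
  [8:0] imm=213 = #213

#213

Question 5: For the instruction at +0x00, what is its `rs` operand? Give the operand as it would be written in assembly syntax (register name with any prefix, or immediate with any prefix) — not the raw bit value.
$1

off 0x00: read c8 40 as big → 0xc840
  op=0xc840>>12=0xc ⇒ ldr (RR)
  rd: (w>>9)&0x7=0x4 → $4
  rs: (w>>6)&0x7=0x1 → $1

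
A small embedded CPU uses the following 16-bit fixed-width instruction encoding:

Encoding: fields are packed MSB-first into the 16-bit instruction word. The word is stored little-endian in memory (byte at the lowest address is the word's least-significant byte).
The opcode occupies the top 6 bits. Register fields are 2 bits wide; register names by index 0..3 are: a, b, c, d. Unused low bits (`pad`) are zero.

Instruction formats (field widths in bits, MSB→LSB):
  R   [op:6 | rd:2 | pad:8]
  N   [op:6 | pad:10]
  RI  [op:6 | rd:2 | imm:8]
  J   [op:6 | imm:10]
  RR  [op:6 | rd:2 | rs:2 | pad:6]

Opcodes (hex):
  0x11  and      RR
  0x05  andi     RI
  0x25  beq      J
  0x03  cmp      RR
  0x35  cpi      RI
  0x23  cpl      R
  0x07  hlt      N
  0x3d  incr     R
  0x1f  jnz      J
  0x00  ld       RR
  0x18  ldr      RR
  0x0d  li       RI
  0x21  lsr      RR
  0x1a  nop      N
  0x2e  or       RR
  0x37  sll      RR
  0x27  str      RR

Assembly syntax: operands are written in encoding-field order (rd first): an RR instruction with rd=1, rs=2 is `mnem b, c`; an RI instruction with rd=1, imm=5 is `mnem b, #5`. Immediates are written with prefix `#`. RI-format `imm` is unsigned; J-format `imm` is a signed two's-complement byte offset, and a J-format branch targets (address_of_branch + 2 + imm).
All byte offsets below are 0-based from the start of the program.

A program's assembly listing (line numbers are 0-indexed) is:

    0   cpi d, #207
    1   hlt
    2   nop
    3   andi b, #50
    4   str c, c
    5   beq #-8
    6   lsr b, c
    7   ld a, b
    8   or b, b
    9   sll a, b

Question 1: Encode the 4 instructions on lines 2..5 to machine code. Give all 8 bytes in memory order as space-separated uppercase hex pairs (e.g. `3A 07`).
line 2 (nop): pack op=0x1a:6|pad=0:10 = 0x6800; little→ 00 68
line 3 (andi): pack op=0x5:6|rd=1:2|imm=50:8 = 0x1532; little→ 32 15
line 4 (str): pack op=0x27:6|rd=2:2|rs=2:2|pad=0:6 = 0x9e80; little→ 80 9e
line 5 (beq): pack op=0x25:6|imm=-8:10 = 0x97f8; little→ f8 97

00 68 32 15 80 9E F8 97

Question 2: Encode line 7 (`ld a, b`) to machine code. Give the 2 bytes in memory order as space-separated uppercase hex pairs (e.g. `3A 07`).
L7: ld op=0x0:6|rd=0:2|rs=1:2|pad=0:6 ⇒ 0x0040 ⇒ little 40 00

40 00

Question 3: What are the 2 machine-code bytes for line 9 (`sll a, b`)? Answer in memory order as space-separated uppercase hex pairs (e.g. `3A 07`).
line 9 (sll): pack op=0x37:6|rd=0:2|rs=1:2|pad=0:6 = 0xdc40; little→ 40 dc

40 DC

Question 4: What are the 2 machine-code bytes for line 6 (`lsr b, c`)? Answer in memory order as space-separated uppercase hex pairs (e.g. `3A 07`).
6. lsr fields op=0x21:6|rd=1:2|rs=2:2|pad=0:6 → word 8580h → 80 85

80 85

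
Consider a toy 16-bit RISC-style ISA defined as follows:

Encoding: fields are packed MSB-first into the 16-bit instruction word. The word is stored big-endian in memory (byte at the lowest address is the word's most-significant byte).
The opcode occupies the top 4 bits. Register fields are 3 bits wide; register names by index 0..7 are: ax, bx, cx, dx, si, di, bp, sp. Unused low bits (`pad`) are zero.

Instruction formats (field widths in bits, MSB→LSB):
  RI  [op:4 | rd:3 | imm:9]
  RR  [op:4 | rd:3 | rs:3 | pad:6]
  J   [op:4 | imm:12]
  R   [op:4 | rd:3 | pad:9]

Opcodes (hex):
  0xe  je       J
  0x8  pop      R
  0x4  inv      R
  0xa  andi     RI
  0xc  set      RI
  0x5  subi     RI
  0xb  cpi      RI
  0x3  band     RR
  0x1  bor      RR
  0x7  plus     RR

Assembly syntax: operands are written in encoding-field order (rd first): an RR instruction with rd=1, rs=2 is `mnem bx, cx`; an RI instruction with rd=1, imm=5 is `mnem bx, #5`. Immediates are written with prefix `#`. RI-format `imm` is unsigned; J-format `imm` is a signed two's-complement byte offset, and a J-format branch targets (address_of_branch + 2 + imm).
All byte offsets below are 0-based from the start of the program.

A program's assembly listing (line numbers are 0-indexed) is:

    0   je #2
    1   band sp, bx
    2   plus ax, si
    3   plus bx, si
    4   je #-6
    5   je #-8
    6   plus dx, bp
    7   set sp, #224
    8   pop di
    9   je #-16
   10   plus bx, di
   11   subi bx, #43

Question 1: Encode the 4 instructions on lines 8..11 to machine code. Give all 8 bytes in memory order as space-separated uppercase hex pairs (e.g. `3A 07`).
line 8 (pop): pack op=0x8:4|rd=5:3|pad=0:9 = 0x8a00; big→ 8a 00
line 9 (je): pack op=0xe:4|imm=-16:12 = 0xeff0; big→ ef f0
line 10 (plus): pack op=0x7:4|rd=1:3|rs=5:3|pad=0:6 = 0x7340; big→ 73 40
line 11 (subi): pack op=0x5:4|rd=1:3|imm=43:9 = 0x522b; big→ 52 2b

8A 00 EF F0 73 40 52 2B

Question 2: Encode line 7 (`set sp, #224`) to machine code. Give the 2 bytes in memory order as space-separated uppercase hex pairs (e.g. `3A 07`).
7. set fields op=0xc:4|rd=7:3|imm=224:9 → word cee0h → ce e0

CE E0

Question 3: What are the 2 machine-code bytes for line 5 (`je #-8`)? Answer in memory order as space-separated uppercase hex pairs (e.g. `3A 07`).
5. je fields op=0xe:4|imm=-8:12 → word eff8h → ef f8

EF F8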